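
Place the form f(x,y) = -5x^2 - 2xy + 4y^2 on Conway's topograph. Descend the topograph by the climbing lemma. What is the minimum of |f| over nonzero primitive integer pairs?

descent: ρ → (4,2,-5)  [lands on river]
river: ρ → (-5,8,1)
river: ρ → (1,8,-5)
river: ρ → (-5,2,4)
river: ρ → (4,6,-3)
river: ρ → (-3,6,4)
closes: descent 1, river 6
min |a| on river = 1

1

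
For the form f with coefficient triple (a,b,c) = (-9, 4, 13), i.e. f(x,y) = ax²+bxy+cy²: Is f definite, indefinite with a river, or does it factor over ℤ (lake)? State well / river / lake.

D = b²−4ac = 4² − 4·(-9)·13 = 484
D = 22² is a perfect square ⇒ form factors over ℤ ⇒ lakes

lake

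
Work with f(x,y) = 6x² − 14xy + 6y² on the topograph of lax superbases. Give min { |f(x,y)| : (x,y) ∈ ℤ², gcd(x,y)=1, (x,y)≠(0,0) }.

descent: ρ → (6,2,-2)
descent: ρ → (-2,6,2)  [lands on river]
river: ρ → (2,6,-2)
closes: descent 2, river 2
min |a| on river = 2

2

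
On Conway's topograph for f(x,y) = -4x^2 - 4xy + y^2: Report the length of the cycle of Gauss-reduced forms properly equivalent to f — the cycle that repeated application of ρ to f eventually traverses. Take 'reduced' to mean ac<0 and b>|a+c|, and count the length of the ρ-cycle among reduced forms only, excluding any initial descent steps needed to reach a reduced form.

D = 32, ⌊√D⌋ = 5
descent: ρ → (1,4,-4)  [lands on river]
river: ρ → (-4,4,1)
ρ-cycle length = 2 (tail of 1 descent step not counted)

2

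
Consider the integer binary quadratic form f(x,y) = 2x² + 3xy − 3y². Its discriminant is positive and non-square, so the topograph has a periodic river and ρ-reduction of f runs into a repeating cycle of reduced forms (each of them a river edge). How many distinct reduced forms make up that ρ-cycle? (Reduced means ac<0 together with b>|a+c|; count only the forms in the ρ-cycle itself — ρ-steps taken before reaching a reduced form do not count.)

D = 33, ⌊√D⌋ = 5
river: ρ → (-3,3,2)
river: ρ → (2,5,-1)
river: ρ → (-1,5,2)
river: ρ → (2,3,-3)
ρ-cycle length = 4 (tail of 0 descent steps not counted)

4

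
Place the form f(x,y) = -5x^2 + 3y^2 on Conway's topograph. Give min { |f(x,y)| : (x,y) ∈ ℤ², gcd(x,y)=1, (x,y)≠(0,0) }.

descent: ρ → (3,6,-2)  [lands on river]
river: ρ → (-2,6,3)
closes: descent 1, river 2
min |a| on river = 2

2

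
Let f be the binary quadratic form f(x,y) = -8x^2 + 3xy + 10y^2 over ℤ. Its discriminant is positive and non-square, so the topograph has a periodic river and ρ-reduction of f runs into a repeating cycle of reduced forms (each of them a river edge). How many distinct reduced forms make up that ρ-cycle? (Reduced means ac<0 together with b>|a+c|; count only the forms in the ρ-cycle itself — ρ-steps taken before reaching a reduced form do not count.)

D = 329, ⌊√D⌋ = 18
river: ρ → (10,17,-1)
river: ρ → (-1,17,10)
river: ρ → (10,3,-8)
river: ρ → (-8,13,5)
river: ρ → (5,17,-2)
river: ρ → (-2,15,13)
river: ρ → (13,11,-4)
river: ρ → (-4,13,10)
river: ρ → (10,7,-7)
river: ρ → (-7,7,10)
river: ρ → (10,13,-4)
river: ρ → (-4,11,13)
river: ρ → (13,15,-2)
river: ρ → (-2,17,5)
river: ρ → (5,13,-8)
river: ρ → (-8,3,10)
ρ-cycle length = 16 (tail of 0 descent steps not counted)

16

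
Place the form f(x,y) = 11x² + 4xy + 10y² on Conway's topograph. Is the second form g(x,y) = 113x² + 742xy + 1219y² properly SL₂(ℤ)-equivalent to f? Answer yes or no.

D₁ = -424, D₂ = -424
f: flip: (11,4,10)→(10,-4,11)
f: reduced (well bottom): (10,-4,11) with a≤c, −a<b≤a
g: translate: b→64 (≡742 mod 226), so (113,742,1219)→(113,64,10)
g: flip: (113,64,10)→(10,-64,113)
g: translate: b→-4 (≡-64 mod 20), so (10,-64,113)→(10,-4,11)
g: reduced (well bottom): (10,-4,11) with a≤c, −a<b≤a
reduced forms (10, -4, 11) vs (10, -4, 11) ⇒ equivalent

yes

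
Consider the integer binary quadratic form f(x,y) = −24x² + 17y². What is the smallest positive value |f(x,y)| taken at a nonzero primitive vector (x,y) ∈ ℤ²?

descent: ρ → (17,34,-7)  [lands on river]
river: ρ → (-7,36,12)
river: ρ → (12,36,-7)
river: ρ → (-7,34,17)
closes: descent 1, river 4
min |a| on river = 7

7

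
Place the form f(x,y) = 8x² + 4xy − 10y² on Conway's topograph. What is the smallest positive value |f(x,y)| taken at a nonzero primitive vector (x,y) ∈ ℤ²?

river: ρ → (-10,16,2)
river: ρ → (2,16,-10)
river: ρ → (-10,4,8)
river: ρ → (8,12,-6)
river: ρ → (-6,12,8)
river: ρ → (8,4,-10)
closes: descent 0, river 6
min |a| on river = 2

2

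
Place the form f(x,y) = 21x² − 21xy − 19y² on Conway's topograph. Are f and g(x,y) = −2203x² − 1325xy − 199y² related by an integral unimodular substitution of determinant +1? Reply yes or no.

D₁ = 2037, D₂ = 2037
river cycle of f (length 10): (-19, 21, 21), (21, 21, -19), (-19, 17, 23), (23, 29, -13), (-13, 23, 29), (29, 35, -7), (-7, 35, 29), (29, 23, -13), (-13, 29, 23), (23, 17, -19)
river cycle of g (length 10): (-19, 21, 21), (21, 21, -19), (-19, 17, 23), (23, 29, -13), (-13, 23, 29), (29, 35, -7), (-7, 35, 29), (29, 23, -13), (-13, 29, 23), (23, 17, -19)
cycles coincide ⇒ equivalent

yes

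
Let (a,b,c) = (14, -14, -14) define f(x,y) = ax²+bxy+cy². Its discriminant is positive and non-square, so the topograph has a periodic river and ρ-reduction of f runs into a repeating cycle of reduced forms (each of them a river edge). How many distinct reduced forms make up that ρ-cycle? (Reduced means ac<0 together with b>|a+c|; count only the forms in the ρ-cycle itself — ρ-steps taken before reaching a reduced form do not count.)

D = 980, ⌊√D⌋ = 31
descent: ρ → (-14,14,14)  [lands on river]
river: ρ → (14,14,-14)
ρ-cycle length = 2 (tail of 1 descent step not counted)

2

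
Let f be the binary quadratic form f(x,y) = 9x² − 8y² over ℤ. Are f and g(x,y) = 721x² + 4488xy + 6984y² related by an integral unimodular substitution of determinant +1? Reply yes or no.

D₁ = 288, D₂ = 288
river cycle of f (length 2): (-8, 16, 1), (1, 16, -8)
river cycle of g (length 2): (-8, 16, 1), (1, 16, -8)
cycles coincide ⇒ equivalent

yes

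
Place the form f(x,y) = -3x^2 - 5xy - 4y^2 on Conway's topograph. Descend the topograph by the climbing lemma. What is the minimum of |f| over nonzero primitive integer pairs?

translate: b→-1 (≡5 mod 6), so (3,5,4)→(3,-1,2)
flip: (3,-1,2)→(2,1,3)
reduced (well bottom): (2,1,3) with a≤c, −a<b≤a
well minimum |f| = |-2| = 2 (negative-definite)

2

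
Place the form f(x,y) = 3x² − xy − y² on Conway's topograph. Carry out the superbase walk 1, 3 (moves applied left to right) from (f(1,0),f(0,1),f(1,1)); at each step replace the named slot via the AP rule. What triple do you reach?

start (3,-1,1) = (f(1,0),f(0,1),f(1,1))
replace slot 1: 2·((-1)+1) − 3 = -3 → (-3,-1,1)
replace slot 3: 2·((-3)+(-1)) − 1 = -9 → (-3,-1,-9)

-3,-1,-9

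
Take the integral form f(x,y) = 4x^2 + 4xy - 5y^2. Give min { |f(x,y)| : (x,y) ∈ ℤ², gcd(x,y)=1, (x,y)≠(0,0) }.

river: ρ → (-5,6,3)
river: ρ → (3,6,-5)
river: ρ → (-5,4,4)
river: ρ → (4,4,-5)
closes: descent 0, river 4
min |a| on river = 3

3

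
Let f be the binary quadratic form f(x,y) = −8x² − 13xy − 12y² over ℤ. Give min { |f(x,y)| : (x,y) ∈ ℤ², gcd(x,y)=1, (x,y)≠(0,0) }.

translate: b→-3 (≡13 mod 16), so (8,13,12)→(8,-3,7)
flip: (8,-3,7)→(7,3,8)
reduced (well bottom): (7,3,8) with a≤c, −a<b≤a
well minimum |f| = |-7| = 7 (negative-definite)

7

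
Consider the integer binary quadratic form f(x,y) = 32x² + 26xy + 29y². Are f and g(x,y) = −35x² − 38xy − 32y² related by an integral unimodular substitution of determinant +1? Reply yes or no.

D₁ = -3036, D₂ = -3036
f: flip: (32,26,29)→(29,-26,32)
f: reduced (well bottom): (29,-26,32) with a≤c, −a<b≤a
g is negative-definite; reduce −g:
−g: translate: b→-32 (≡38 mod 70), so (35,38,32)→(35,-32,29)
−g: flip: (35,-32,29)→(29,32,35)
−g: translate: b→-26 (≡32 mod 58), so (29,32,35)→(29,-26,32)
−g: reduced (well bottom): (29,-26,32) with a≤c, −a<b≤a
flip sign back: reduced form of g is (-29,26,-32)
reduced forms (29, -26, 32) vs (-29, 26, -32) ⇒ inequivalent

no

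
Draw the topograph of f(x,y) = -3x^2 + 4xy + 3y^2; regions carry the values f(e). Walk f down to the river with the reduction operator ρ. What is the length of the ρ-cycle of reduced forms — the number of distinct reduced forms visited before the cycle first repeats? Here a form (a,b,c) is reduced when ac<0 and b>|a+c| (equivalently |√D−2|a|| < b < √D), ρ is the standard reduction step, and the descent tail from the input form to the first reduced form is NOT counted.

D = 52, ⌊√D⌋ = 7
river: ρ → (3,2,-4)
river: ρ → (-4,6,1)
river: ρ → (1,6,-4)
river: ρ → (-4,2,3)
river: ρ → (3,4,-3)
river: ρ → (-3,2,4)
river: ρ → (4,6,-1)
river: ρ → (-1,6,4)
river: ρ → (4,2,-3)
river: ρ → (-3,4,3)
ρ-cycle length = 10 (tail of 0 descent steps not counted)

10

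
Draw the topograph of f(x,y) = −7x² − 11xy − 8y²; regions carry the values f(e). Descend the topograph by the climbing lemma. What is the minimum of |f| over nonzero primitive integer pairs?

translate: b→-3 (≡11 mod 14), so (7,11,8)→(7,-3,4)
flip: (7,-3,4)→(4,3,7)
reduced (well bottom): (4,3,7) with a≤c, −a<b≤a
well minimum |f| = |-4| = 4 (negative-definite)

4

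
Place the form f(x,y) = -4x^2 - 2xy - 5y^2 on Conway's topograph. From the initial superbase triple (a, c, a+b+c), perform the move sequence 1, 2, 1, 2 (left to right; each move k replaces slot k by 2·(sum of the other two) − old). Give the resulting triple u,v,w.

start (-4,-5,-11) = (f(1,0),f(0,1),f(1,1))
replace slot 1: 2·((-5)+(-11)) − (-4) = -28 → (-28,-5,-11)
replace slot 2: 2·((-28)+(-11)) − (-5) = -73 → (-28,-73,-11)
replace slot 1: 2·((-73)+(-11)) − (-28) = -140 → (-140,-73,-11)
replace slot 2: 2·((-140)+(-11)) − (-73) = -229 → (-140,-229,-11)

-140,-229,-11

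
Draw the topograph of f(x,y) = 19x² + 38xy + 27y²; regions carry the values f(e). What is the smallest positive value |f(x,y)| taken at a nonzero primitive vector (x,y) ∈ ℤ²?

translate: b→0 (≡38 mod 38), so (19,38,27)→(19,0,8)
flip: (19,0,8)→(8,0,19)
reduced (well bottom): (8,0,19) with a≤c, −a<b≤a
well minimum = a = 8

8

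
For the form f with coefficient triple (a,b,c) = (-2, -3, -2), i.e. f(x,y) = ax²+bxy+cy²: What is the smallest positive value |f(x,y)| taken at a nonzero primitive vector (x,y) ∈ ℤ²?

translate: b→-1 (≡3 mod 4), so (2,3,2)→(2,-1,1)
flip: (2,-1,1)→(1,1,2)
reduced (well bottom): (1,1,2) with a≤c, −a<b≤a
well minimum |f| = |-1| = 1 (negative-definite)

1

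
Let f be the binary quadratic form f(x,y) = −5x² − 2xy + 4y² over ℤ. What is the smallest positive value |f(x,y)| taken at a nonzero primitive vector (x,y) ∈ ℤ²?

descent: ρ → (4,2,-5)  [lands on river]
river: ρ → (-5,8,1)
river: ρ → (1,8,-5)
river: ρ → (-5,2,4)
river: ρ → (4,6,-3)
river: ρ → (-3,6,4)
closes: descent 1, river 6
min |a| on river = 1

1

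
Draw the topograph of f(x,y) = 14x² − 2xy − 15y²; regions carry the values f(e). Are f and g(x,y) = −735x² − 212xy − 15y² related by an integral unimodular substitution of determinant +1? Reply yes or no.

D₁ = 844, D₂ = 844
river cycle of f (length 26): (-15, 2, 14), (14, 26, -3), (-3, 28, 5), (5, 22, -18), (-18, 14, 9), (9, 22, -10), (-10, 18, 13), (13, 8, -15), (-15, 22, 6), (6, 26, -7), … (16 more)
river cycle of g (length 26): (-15, 2, 14), (14, 26, -3), (-3, 28, 5), (5, 22, -18), (-18, 14, 9), (9, 22, -10), (-10, 18, 13), (13, 8, -15), (-15, 22, 6), (6, 26, -7), … (16 more)
cycles coincide ⇒ equivalent

yes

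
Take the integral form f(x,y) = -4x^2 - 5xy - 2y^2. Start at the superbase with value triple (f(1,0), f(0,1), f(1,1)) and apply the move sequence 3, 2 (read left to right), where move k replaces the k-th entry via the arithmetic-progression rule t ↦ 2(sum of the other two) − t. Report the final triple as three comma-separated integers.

start (-4,-2,-11) = (f(1,0),f(0,1),f(1,1))
replace slot 3: 2·((-4)+(-2)) − (-11) = -1 → (-4,-2,-1)
replace slot 2: 2·((-4)+(-1)) − (-2) = -8 → (-4,-8,-1)

-4,-8,-1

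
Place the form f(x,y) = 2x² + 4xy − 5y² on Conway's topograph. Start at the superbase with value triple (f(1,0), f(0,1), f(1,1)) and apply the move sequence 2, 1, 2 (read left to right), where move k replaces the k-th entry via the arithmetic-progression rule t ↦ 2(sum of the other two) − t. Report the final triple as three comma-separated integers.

start (2,-5,1) = (f(1,0),f(0,1),f(1,1))
replace slot 2: 2·(2+1) − (-5) = 11 → (2,11,1)
replace slot 1: 2·(11+1) − 2 = 22 → (22,11,1)
replace slot 2: 2·(22+1) − 11 = 35 → (22,35,1)

22,35,1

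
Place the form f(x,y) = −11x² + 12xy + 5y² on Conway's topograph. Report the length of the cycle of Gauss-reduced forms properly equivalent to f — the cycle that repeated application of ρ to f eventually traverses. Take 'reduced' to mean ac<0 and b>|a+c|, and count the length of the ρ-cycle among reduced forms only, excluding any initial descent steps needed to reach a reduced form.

D = 364, ⌊√D⌋ = 19
river: ρ → (5,18,-2)
river: ρ → (-2,18,5)
river: ρ → (5,12,-11)
river: ρ → (-11,10,6)
river: ρ → (6,14,-7)
river: ρ → (-7,14,6)
river: ρ → (6,10,-11)
river: ρ → (-11,12,5)
ρ-cycle length = 8 (tail of 0 descent steps not counted)

8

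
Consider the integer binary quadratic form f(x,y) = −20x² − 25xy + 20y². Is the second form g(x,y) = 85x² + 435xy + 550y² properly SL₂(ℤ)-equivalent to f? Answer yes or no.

D₁ = 2225, D₂ = 2225
river cycle of f (length 14): (20, 25, -20), (-20, 15, 25), (25, 35, -10), (-10, 45, 5), (5, 45, -10), (-10, 35, 25), (25, 15, -20), (-20, 25, 20), (20, 15, -25), (-25, 35, 10), … (4 more)
river cycle of g (length 14): (10, 35, -25), (-25, 15, 20), (20, 25, -20), (-20, 15, 25), (25, 35, -10), (-10, 45, 5), (5, 45, -10), (-10, 35, 25), (25, 15, -20), (-20, 25, 20), … (4 more)
cycles coincide ⇒ equivalent

yes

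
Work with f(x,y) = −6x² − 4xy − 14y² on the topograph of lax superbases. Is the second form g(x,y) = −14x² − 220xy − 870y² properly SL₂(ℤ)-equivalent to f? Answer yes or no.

D₁ = -320, D₂ = -320
f is negative-definite; reduce −f:
−f: reduced (well bottom): (6,4,14) with a≤c, −a<b≤a
flip sign back: reduced form of f is (-6,-4,-14)
g is negative-definite; reduce −g:
−g: translate: b→-4 (≡220 mod 28), so (14,220,870)→(14,-4,6)
−g: flip: (14,-4,6)→(6,4,14)
−g: reduced (well bottom): (6,4,14) with a≤c, −a<b≤a
flip sign back: reduced form of g is (-6,-4,-14)
reduced forms (-6, -4, -14) vs (-6, -4, -14) ⇒ equivalent

yes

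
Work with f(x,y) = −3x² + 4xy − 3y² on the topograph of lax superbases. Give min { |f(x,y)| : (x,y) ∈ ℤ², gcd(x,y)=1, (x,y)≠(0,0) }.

translate: b→2 (≡-4 mod 6), so (3,-4,3)→(3,2,2)
flip: (3,2,2)→(2,-2,3)
translate: b→2 (≡-2 mod 4), so (2,-2,3)→(2,2,3)
reduced (well bottom): (2,2,3) with a≤c, −a<b≤a
well minimum |f| = |-2| = 2 (negative-definite)

2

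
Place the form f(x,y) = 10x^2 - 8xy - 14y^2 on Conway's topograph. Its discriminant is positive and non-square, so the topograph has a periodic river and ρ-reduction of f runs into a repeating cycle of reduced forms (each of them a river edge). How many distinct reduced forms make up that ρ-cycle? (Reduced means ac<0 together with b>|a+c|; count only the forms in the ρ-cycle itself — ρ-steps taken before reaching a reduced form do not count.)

D = 624, ⌊√D⌋ = 24
descent: ρ → (-14,8,10)  [lands on river]
river: ρ → (10,12,-12)
river: ρ → (-12,12,10)
river: ρ → (10,8,-14)
river: ρ → (-14,20,4)
river: ρ → (4,20,-14)
ρ-cycle length = 6 (tail of 1 descent step not counted)

6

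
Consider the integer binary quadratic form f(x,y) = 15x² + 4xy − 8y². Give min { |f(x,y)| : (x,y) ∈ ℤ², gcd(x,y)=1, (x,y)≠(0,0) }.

descent: ρ → (-8,12,11)  [lands on river]
river: ρ → (11,10,-9)
river: ρ → (-9,8,12)
river: ρ → (12,16,-5)
river: ρ → (-5,14,15)
river: ρ → (15,16,-4)
river: ρ → (-4,16,15)
river: ρ → (15,14,-5)
river: ρ → (-5,16,12)
river: ρ → (12,8,-9)
river: ρ → (-9,10,11)
river: ρ → (11,12,-8)
river: ρ → (-8,20,3)
river: ρ → (3,22,-1)
river: ρ → (-1,22,3)
river: ρ → (3,20,-8)
closes: descent 1, river 16
min |a| on river = 1

1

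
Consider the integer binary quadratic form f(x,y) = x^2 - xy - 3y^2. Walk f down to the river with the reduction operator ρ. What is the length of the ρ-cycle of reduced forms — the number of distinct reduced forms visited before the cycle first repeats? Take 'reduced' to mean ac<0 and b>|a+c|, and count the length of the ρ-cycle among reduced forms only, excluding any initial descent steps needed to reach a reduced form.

D = 13, ⌊√D⌋ = 3
descent: ρ → (-3,1,1)
descent: ρ → (1,3,-1)  [lands on river]
river: ρ → (-1,3,1)
ρ-cycle length = 2 (tail of 2 descent steps not counted)

2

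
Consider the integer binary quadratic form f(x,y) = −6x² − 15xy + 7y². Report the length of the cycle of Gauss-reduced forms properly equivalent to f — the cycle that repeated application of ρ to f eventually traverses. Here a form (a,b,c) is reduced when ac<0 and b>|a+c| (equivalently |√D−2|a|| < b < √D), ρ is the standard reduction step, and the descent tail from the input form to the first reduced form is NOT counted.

D = 393, ⌊√D⌋ = 19
descent: ρ → (7,15,-6)  [lands on river]
river: ρ → (-6,9,13)
river: ρ → (13,17,-2)
river: ρ → (-2,19,4)
river: ρ → (4,13,-14)
river: ρ → (-14,15,3)
river: ρ → (3,15,-14)
river: ρ → (-14,13,4)
river: ρ → (4,19,-2)
river: ρ → (-2,17,13)
river: ρ → (13,9,-6)
river: ρ → (-6,15,7)
river: ρ → (7,13,-8)
river: ρ → (-8,19,1)
river: ρ → (1,19,-8)
river: ρ → (-8,13,7)
ρ-cycle length = 16 (tail of 1 descent step not counted)

16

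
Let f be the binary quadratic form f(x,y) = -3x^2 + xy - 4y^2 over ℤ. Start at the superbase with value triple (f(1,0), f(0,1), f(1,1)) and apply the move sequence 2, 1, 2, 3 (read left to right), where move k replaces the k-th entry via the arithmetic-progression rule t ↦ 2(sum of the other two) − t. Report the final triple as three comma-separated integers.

start (-3,-4,-6) = (f(1,0),f(0,1),f(1,1))
replace slot 2: 2·((-3)+(-6)) − (-4) = -14 → (-3,-14,-6)
replace slot 1: 2·((-14)+(-6)) − (-3) = -37 → (-37,-14,-6)
replace slot 2: 2·((-37)+(-6)) − (-14) = -72 → (-37,-72,-6)
replace slot 3: 2·((-37)+(-72)) − (-6) = -212 → (-37,-72,-212)

-37,-72,-212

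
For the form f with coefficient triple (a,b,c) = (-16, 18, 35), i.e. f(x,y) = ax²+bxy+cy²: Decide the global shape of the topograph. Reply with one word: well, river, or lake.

D = b²−4ac = 18² − 4·(-16)·35 = 2564
D > 0 non-square ⇒ indefinite ⇒ periodic river

river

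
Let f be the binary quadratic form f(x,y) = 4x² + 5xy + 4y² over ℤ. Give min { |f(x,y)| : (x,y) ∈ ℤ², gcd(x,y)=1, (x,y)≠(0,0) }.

translate: b→-3 (≡5 mod 8), so (4,5,4)→(4,-3,3)
flip: (4,-3,3)→(3,3,4)
reduced (well bottom): (3,3,4) with a≤c, −a<b≤a
well minimum = a = 3

3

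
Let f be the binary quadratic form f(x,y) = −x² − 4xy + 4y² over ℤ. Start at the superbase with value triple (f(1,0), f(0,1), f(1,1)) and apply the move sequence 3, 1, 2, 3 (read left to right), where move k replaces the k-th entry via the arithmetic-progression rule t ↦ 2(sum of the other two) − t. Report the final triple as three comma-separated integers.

start (-1,4,-1) = (f(1,0),f(0,1),f(1,1))
replace slot 3: 2·((-1)+4) − (-1) = 7 → (-1,4,7)
replace slot 1: 2·(4+7) − (-1) = 23 → (23,4,7)
replace slot 2: 2·(23+7) − 4 = 56 → (23,56,7)
replace slot 3: 2·(23+56) − 7 = 151 → (23,56,151)

23,56,151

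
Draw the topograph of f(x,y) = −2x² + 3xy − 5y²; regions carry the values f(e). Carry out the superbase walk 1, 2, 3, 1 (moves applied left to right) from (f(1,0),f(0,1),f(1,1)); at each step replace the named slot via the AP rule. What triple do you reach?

start (-2,-5,-4) = (f(1,0),f(0,1),f(1,1))
replace slot 1: 2·((-5)+(-4)) − (-2) = -16 → (-16,-5,-4)
replace slot 2: 2·((-16)+(-4)) − (-5) = -35 → (-16,-35,-4)
replace slot 3: 2·((-16)+(-35)) − (-4) = -98 → (-16,-35,-98)
replace slot 1: 2·((-35)+(-98)) − (-16) = -250 → (-250,-35,-98)

-250,-35,-98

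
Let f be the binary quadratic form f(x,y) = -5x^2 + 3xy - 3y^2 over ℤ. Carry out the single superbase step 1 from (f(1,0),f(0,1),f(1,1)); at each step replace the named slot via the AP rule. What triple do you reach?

start (-5,-3,-5) = (f(1,0),f(0,1),f(1,1))
replace slot 1: 2·((-3)+(-5)) − (-5) = -11 → (-11,-3,-5)

-11,-3,-5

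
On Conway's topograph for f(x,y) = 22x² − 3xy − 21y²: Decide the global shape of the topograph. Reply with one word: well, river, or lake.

D = b²−4ac = (-3)² − 4·22·(-21) = 1857
D > 0 non-square ⇒ indefinite ⇒ periodic river

river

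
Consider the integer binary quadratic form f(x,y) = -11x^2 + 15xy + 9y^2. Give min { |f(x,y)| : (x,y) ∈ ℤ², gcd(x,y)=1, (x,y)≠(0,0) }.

river: ρ → (9,21,-5)
river: ρ → (-5,19,13)
river: ρ → (13,7,-11)
river: ρ → (-11,15,9)
closes: descent 0, river 4
min |a| on river = 5

5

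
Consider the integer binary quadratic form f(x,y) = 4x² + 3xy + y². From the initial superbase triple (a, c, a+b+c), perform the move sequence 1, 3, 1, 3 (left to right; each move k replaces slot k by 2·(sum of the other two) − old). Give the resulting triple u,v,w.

start (4,1,8) = (f(1,0),f(0,1),f(1,1))
replace slot 1: 2·(1+8) − 4 = 14 → (14,1,8)
replace slot 3: 2·(14+1) − 8 = 22 → (14,1,22)
replace slot 1: 2·(1+22) − 14 = 32 → (32,1,22)
replace slot 3: 2·(32+1) − 22 = 44 → (32,1,44)

32,1,44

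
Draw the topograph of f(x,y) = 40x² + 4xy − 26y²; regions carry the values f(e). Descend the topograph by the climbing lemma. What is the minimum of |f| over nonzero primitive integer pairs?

descent: ρ → (-26,48,18)  [lands on river]
river: ρ → (18,60,-8)
river: ρ → (-8,52,46)
river: ρ → (46,40,-14)
river: ρ → (-14,44,40)
river: ρ → (40,36,-18)
river: ρ → (-18,36,40)
river: ρ → (40,44,-14)
river: ρ → (-14,40,46)
river: ρ → (46,52,-8)
river: ρ → (-8,60,18)
river: ρ → (18,48,-26)
river: ρ → (-26,56,10)
river: ρ → (10,64,-2)
river: ρ → (-2,64,10)
river: ρ → (10,56,-26)
closes: descent 1, river 16
min |a| on river = 2

2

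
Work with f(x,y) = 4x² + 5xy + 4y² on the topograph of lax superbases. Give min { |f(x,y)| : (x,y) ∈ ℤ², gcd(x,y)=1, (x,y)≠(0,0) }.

translate: b→-3 (≡5 mod 8), so (4,5,4)→(4,-3,3)
flip: (4,-3,3)→(3,3,4)
reduced (well bottom): (3,3,4) with a≤c, −a<b≤a
well minimum = a = 3

3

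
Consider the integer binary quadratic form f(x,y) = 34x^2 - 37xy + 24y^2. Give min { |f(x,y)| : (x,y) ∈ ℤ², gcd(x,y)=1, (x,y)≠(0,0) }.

translate: b→31 (≡-37 mod 68), so (34,-37,24)→(34,31,21)
flip: (34,31,21)→(21,-31,34)
translate: b→11 (≡-31 mod 42), so (21,-31,34)→(21,11,24)
reduced (well bottom): (21,11,24) with a≤c, −a<b≤a
well minimum = a = 21

21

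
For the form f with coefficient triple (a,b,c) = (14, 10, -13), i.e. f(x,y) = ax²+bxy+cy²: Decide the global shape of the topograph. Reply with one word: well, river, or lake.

D = b²−4ac = 10² − 4·14·(-13) = 828
D > 0 non-square ⇒ indefinite ⇒ periodic river

river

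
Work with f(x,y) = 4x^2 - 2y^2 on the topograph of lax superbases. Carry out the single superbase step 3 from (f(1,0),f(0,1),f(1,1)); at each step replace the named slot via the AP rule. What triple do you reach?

start (4,-2,2) = (f(1,0),f(0,1),f(1,1))
replace slot 3: 2·(4+(-2)) − 2 = 2 → (4,-2,2)

4,-2,2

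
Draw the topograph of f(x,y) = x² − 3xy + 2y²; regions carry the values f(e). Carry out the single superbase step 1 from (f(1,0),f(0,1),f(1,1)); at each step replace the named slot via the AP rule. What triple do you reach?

start (1,2,0) = (f(1,0),f(0,1),f(1,1))
replace slot 1: 2·(2+0) − 1 = 3 → (3,2,0)

3,2,0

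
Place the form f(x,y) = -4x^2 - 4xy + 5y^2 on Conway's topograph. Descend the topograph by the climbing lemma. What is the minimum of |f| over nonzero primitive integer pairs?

descent: ρ → (5,4,-4)  [lands on river]
river: ρ → (-4,4,5)
river: ρ → (5,6,-3)
river: ρ → (-3,6,5)
closes: descent 1, river 4
min |a| on river = 3

3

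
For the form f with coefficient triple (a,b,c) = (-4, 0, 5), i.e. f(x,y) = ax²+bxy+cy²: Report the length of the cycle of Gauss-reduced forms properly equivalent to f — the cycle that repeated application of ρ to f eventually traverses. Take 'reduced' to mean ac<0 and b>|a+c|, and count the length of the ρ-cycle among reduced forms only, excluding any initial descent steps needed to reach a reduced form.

D = 80, ⌊√D⌋ = 8
descent: ρ → (5,0,-4)
descent: ρ → (-4,8,1)  [lands on river]
river: ρ → (1,8,-4)
ρ-cycle length = 2 (tail of 2 descent steps not counted)

2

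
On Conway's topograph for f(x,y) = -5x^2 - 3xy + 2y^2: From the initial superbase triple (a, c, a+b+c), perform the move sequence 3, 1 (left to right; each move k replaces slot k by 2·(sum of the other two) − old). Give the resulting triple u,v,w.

start (-5,2,-6) = (f(1,0),f(0,1),f(1,1))
replace slot 3: 2·((-5)+2) − (-6) = 0 → (-5,2,0)
replace slot 1: 2·(2+0) − (-5) = 9 → (9,2,0)

9,2,0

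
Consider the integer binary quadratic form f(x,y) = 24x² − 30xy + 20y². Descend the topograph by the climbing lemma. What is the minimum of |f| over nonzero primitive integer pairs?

translate: b→18 (≡-30 mod 48), so (24,-30,20)→(24,18,14)
flip: (24,18,14)→(14,-18,24)
translate: b→10 (≡-18 mod 28), so (14,-18,24)→(14,10,20)
reduced (well bottom): (14,10,20) with a≤c, −a<b≤a
well minimum = a = 14

14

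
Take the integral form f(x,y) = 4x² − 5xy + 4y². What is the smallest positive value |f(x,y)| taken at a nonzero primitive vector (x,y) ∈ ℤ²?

translate: b→3 (≡-5 mod 8), so (4,-5,4)→(4,3,3)
flip: (4,3,3)→(3,-3,4)
translate: b→3 (≡-3 mod 6), so (3,-3,4)→(3,3,4)
reduced (well bottom): (3,3,4) with a≤c, −a<b≤a
well minimum = a = 3

3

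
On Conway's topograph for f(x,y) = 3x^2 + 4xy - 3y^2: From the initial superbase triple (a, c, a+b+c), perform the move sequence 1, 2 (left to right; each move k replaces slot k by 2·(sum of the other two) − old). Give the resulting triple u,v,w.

start (3,-3,4) = (f(1,0),f(0,1),f(1,1))
replace slot 1: 2·((-3)+4) − 3 = -1 → (-1,-3,4)
replace slot 2: 2·((-1)+4) − (-3) = 9 → (-1,9,4)

-1,9,4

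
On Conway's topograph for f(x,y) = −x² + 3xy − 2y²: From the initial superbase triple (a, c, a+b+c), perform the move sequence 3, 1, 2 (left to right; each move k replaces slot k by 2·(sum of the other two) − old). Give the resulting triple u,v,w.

start (-1,-2,0) = (f(1,0),f(0,1),f(1,1))
replace slot 3: 2·((-1)+(-2)) − 0 = -6 → (-1,-2,-6)
replace slot 1: 2·((-2)+(-6)) − (-1) = -15 → (-15,-2,-6)
replace slot 2: 2·((-15)+(-6)) − (-2) = -40 → (-15,-40,-6)

-15,-40,-6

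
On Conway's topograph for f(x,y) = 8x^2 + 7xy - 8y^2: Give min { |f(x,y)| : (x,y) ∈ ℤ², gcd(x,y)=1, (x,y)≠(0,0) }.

river: ρ → (-8,9,7)
river: ρ → (7,5,-10)
river: ρ → (-10,15,2)
river: ρ → (2,17,-2)
river: ρ → (-2,15,10)
river: ρ → (10,5,-7)
river: ρ → (-7,9,8)
river: ρ → (8,7,-8)
closes: descent 0, river 8
min |a| on river = 2

2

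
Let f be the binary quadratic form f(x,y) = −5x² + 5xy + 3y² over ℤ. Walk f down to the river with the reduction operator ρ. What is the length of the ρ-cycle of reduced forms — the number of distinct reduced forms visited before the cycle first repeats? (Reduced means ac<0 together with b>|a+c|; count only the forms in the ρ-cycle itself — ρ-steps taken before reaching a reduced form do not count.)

D = 85, ⌊√D⌋ = 9
river: ρ → (3,7,-3)
river: ρ → (-3,5,5)
river: ρ → (5,5,-3)
river: ρ → (-3,7,3)
river: ρ → (3,5,-5)
river: ρ → (-5,5,3)
ρ-cycle length = 6 (tail of 0 descent steps not counted)

6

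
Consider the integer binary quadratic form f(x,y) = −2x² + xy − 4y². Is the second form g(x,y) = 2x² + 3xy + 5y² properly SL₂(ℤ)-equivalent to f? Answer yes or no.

D₁ = -31, D₂ = -31
f is negative-definite; reduce −f:
−f: reduced (well bottom): (2,-1,4) with a≤c, −a<b≤a
flip sign back: reduced form of f is (-2,1,-4)
g: translate: b→-1 (≡3 mod 4), so (2,3,5)→(2,-1,4)
g: reduced (well bottom): (2,-1,4) with a≤c, −a<b≤a
reduced forms (-2, 1, -4) vs (2, -1, 4) ⇒ inequivalent

no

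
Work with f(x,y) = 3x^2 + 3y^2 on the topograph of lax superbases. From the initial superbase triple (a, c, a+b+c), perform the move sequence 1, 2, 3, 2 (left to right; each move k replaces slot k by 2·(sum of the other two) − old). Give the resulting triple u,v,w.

start (3,3,6) = (f(1,0),f(0,1),f(1,1))
replace slot 1: 2·(3+6) − 3 = 15 → (15,3,6)
replace slot 2: 2·(15+6) − 3 = 39 → (15,39,6)
replace slot 3: 2·(15+39) − 6 = 102 → (15,39,102)
replace slot 2: 2·(15+102) − 39 = 195 → (15,195,102)

15,195,102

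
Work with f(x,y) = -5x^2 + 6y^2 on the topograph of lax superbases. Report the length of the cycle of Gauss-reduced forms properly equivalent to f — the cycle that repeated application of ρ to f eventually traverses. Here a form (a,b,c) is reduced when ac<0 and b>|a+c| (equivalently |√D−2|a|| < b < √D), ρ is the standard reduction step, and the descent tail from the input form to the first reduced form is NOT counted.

D = 120, ⌊√D⌋ = 10
descent: ρ → (6,0,-5)
descent: ρ → (-5,10,1)  [lands on river]
river: ρ → (1,10,-5)
ρ-cycle length = 2 (tail of 2 descent steps not counted)

2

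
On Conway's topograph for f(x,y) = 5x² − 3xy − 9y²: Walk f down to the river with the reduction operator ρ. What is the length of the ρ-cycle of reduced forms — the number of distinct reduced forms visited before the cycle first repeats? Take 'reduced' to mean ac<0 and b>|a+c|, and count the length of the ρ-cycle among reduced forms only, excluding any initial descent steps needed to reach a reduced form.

D = 189, ⌊√D⌋ = 13
descent: ρ → (-9,3,5)
descent: ρ → (5,7,-7)  [lands on river]
river: ρ → (-7,7,5)
river: ρ → (5,13,-1)
river: ρ → (-1,13,5)
ρ-cycle length = 4 (tail of 2 descent steps not counted)

4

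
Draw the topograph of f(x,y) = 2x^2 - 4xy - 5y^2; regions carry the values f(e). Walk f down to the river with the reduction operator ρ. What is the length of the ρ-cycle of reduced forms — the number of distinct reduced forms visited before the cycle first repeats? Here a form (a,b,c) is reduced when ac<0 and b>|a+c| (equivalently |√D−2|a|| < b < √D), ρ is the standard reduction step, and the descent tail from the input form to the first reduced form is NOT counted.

D = 56, ⌊√D⌋ = 7
descent: ρ → (-5,4,2)  [lands on river]
river: ρ → (2,4,-5)
river: ρ → (-5,6,1)
river: ρ → (1,6,-5)
ρ-cycle length = 4 (tail of 1 descent step not counted)

4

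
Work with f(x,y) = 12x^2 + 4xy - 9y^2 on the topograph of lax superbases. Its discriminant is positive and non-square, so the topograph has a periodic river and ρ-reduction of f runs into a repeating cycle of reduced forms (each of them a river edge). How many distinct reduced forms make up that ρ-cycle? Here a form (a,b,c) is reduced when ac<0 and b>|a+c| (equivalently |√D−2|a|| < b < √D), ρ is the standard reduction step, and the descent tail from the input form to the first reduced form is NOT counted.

D = 448, ⌊√D⌋ = 21
river: ρ → (-9,14,7)
river: ρ → (7,14,-9)
river: ρ → (-9,4,12)
river: ρ → (12,20,-1)
river: ρ → (-1,20,12)
river: ρ → (12,4,-9)
ρ-cycle length = 6 (tail of 0 descent steps not counted)

6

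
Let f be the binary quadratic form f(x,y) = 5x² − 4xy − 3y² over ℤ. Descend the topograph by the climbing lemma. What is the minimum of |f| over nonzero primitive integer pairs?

descent: ρ → (-3,4,5)  [lands on river]
river: ρ → (5,6,-2)
river: ρ → (-2,6,5)
river: ρ → (5,4,-3)
river: ρ → (-3,8,1)
river: ρ → (1,8,-3)
closes: descent 1, river 6
min |a| on river = 1

1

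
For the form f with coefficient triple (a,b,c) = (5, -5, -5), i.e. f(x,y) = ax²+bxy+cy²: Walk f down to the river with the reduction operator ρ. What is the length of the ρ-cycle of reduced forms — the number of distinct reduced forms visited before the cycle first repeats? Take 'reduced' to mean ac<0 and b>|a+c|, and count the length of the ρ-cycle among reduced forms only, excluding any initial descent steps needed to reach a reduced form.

D = 125, ⌊√D⌋ = 11
descent: ρ → (-5,5,5)  [lands on river]
river: ρ → (5,5,-5)
ρ-cycle length = 2 (tail of 1 descent step not counted)

2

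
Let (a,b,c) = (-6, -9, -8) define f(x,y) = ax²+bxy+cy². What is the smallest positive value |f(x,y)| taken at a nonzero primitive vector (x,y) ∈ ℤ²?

translate: b→-3 (≡9 mod 12), so (6,9,8)→(6,-3,5)
flip: (6,-3,5)→(5,3,6)
reduced (well bottom): (5,3,6) with a≤c, −a<b≤a
well minimum |f| = |-5| = 5 (negative-definite)

5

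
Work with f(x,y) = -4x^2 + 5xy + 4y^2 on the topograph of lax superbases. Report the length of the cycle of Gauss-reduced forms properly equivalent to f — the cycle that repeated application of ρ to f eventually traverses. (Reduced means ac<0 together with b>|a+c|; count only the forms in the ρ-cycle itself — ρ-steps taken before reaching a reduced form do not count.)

D = 89, ⌊√D⌋ = 9
river: ρ → (4,3,-5)
river: ρ → (-5,7,2)
river: ρ → (2,9,-1)
river: ρ → (-1,9,2)
river: ρ → (2,7,-5)
river: ρ → (-5,3,4)
river: ρ → (4,5,-4)
river: ρ → (-4,3,5)
river: ρ → (5,7,-2)
river: ρ → (-2,9,1)
river: ρ → (1,9,-2)
river: ρ → (-2,7,5)
river: ρ → (5,3,-4)
river: ρ → (-4,5,4)
ρ-cycle length = 14 (tail of 0 descent steps not counted)

14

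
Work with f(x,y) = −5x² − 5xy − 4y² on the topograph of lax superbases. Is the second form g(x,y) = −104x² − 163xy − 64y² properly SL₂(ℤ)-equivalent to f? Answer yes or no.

D₁ = -55, D₂ = -55
f is negative-definite; reduce −f:
−f: flip: (5,5,4)→(4,-5,5)
−f: translate: b→3 (≡-5 mod 8), so (4,-5,5)→(4,3,4)
−f: reduced (well bottom): (4,3,4) with a≤c, −a<b≤a
flip sign back: reduced form of f is (-4,-3,-4)
g is negative-definite; reduce −g:
−g: translate: b→-45 (≡163 mod 208), so (104,163,64)→(104,-45,5)
−g: flip: (104,-45,5)→(5,45,104)
−g: translate: b→5 (≡45 mod 10), so (5,45,104)→(5,5,4)
−g: flip: (5,5,4)→(4,-5,5)
−g: translate: b→3 (≡-5 mod 8), so (4,-5,5)→(4,3,4)
−g: reduced (well bottom): (4,3,4) with a≤c, −a<b≤a
flip sign back: reduced form of g is (-4,-3,-4)
reduced forms (-4, -3, -4) vs (-4, -3, -4) ⇒ equivalent

yes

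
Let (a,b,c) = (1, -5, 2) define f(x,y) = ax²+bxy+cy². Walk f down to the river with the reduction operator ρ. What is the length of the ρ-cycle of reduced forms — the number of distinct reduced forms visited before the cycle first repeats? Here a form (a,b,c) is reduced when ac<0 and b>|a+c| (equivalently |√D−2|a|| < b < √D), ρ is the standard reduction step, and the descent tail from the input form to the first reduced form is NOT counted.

D = 17, ⌊√D⌋ = 4
descent: ρ → (2,1,-2)  [lands on river]
river: ρ → (-2,3,1)
river: ρ → (1,3,-2)
river: ρ → (-2,1,2)
river: ρ → (2,3,-1)
river: ρ → (-1,3,2)
ρ-cycle length = 6 (tail of 1 descent step not counted)

6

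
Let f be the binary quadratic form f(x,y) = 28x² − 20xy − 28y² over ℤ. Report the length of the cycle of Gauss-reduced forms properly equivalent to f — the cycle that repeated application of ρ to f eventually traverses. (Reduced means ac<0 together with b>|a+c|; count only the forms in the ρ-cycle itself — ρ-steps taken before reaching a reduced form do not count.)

D = 3536, ⌊√D⌋ = 59
descent: ρ → (-28,20,28)  [lands on river]
river: ρ → (28,36,-20)
river: ρ → (-20,44,20)
river: ρ → (20,36,-28)
ρ-cycle length = 4 (tail of 1 descent step not counted)

4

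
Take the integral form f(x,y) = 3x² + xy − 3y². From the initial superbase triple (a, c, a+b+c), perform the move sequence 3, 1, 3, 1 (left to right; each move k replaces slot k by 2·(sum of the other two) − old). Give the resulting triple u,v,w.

start (3,-3,1) = (f(1,0),f(0,1),f(1,1))
replace slot 3: 2·(3+(-3)) − 1 = -1 → (3,-3,-1)
replace slot 1: 2·((-3)+(-1)) − 3 = -11 → (-11,-3,-1)
replace slot 3: 2·((-11)+(-3)) − (-1) = -27 → (-11,-3,-27)
replace slot 1: 2·((-3)+(-27)) − (-11) = -49 → (-49,-3,-27)

-49,-3,-27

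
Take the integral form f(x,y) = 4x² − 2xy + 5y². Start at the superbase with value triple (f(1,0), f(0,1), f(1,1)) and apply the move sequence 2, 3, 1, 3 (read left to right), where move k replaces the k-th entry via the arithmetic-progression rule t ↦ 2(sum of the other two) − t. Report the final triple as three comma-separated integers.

start (4,5,7) = (f(1,0),f(0,1),f(1,1))
replace slot 2: 2·(4+7) − 5 = 17 → (4,17,7)
replace slot 3: 2·(4+17) − 7 = 35 → (4,17,35)
replace slot 1: 2·(17+35) − 4 = 100 → (100,17,35)
replace slot 3: 2·(100+17) − 35 = 199 → (100,17,199)

100,17,199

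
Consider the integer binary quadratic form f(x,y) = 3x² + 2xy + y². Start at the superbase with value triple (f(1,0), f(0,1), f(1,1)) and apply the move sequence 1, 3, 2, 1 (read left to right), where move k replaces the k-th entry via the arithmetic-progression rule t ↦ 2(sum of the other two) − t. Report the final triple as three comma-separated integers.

start (3,1,6) = (f(1,0),f(0,1),f(1,1))
replace slot 1: 2·(1+6) − 3 = 11 → (11,1,6)
replace slot 3: 2·(11+1) − 6 = 18 → (11,1,18)
replace slot 2: 2·(11+18) − 1 = 57 → (11,57,18)
replace slot 1: 2·(57+18) − 11 = 139 → (139,57,18)

139,57,18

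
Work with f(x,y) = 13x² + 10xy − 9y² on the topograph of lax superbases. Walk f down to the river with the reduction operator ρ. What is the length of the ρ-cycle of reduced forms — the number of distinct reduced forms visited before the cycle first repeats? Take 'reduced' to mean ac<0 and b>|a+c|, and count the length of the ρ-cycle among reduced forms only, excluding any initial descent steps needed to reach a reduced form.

D = 568, ⌊√D⌋ = 23
river: ρ → (-9,8,14)
river: ρ → (14,20,-3)
river: ρ → (-3,22,7)
river: ρ → (7,20,-6)
river: ρ → (-6,16,13)
river: ρ → (13,10,-9)
ρ-cycle length = 6 (tail of 0 descent steps not counted)

6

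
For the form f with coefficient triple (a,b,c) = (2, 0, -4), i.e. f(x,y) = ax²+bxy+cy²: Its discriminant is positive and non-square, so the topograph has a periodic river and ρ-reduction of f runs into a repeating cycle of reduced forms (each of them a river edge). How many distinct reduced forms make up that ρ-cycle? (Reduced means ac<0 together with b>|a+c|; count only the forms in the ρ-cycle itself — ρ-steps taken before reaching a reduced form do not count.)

D = 32, ⌊√D⌋ = 5
descent: ρ → (-4,0,2)
descent: ρ → (2,4,-2)  [lands on river]
river: ρ → (-2,4,2)
ρ-cycle length = 2 (tail of 2 descent steps not counted)

2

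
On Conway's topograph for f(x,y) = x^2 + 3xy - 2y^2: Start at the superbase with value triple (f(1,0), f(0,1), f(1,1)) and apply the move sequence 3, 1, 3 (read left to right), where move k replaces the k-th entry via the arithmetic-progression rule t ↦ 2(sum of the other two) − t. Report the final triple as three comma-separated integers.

start (1,-2,2) = (f(1,0),f(0,1),f(1,1))
replace slot 3: 2·(1+(-2)) − 2 = -4 → (1,-2,-4)
replace slot 1: 2·((-2)+(-4)) − 1 = -13 → (-13,-2,-4)
replace slot 3: 2·((-13)+(-2)) − (-4) = -26 → (-13,-2,-26)

-13,-2,-26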